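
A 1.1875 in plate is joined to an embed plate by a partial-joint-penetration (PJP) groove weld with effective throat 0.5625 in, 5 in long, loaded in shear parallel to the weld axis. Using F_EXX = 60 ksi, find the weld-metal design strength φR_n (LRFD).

Effective throat (given) t_e = 0.5625 in.
A_we = 0.5625 × 5 = 2.812 in².
F_nw = 0.6 F_EXX = 36 ksi.
φR_n = 0.75 × 36 × 2.812 = 75.94 kips.

φR_n ≈ 75.9 kips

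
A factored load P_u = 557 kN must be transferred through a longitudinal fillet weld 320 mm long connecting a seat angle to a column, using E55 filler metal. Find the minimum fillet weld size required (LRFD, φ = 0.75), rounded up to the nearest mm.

w = 10 mm

E55XX → F_EXX = 550 MPa.
Total weld length L = 320 mm.
Required throat t_e = P_u / (φ × 0.6 F_EXX × L) = 557 / (0.75 × 0.6 × 550 × 320 × 10⁻³) = 7.033 mm.
Required leg w = t_e / 0.707 = 9.947 mm → use 10 mm.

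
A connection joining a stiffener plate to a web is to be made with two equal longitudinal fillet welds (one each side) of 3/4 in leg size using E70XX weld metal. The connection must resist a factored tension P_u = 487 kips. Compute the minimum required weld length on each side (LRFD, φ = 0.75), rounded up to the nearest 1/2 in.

L = 15 in on each side

E70XX → F_EXX = 70 ksi.
Throat t_e = 0.707 × 0.75 = 0.5302 in.
φr_n = 0.75 × 0.6 × 70 × 0.5302 = 16.7 kips/in.
L_req = P_u / φr_n = 487 / 16.7 = 29.16 in total.
Per side: 29.16 / 2 = 14.58 in.
Round up → use L = 15 in on each side.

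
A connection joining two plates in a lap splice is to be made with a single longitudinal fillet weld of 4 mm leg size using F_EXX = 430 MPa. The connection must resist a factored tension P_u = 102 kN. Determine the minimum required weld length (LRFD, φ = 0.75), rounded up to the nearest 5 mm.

Throat t_e = 0.707 × 4 = 2.828 mm.
φr_n = 0.75 × 0.6 × 430 × 2.828 × 10⁻³ = 0.5472 kN/mm.
L_req = P_u / φr_n = 102 / 0.5472 = 186.4 mm total.
Round up → use L = 190 mm.

L = 190 mm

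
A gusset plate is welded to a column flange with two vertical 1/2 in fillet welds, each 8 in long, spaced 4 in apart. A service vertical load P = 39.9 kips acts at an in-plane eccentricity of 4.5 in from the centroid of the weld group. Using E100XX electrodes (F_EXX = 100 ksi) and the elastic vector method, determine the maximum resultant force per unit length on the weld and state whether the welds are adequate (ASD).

Total weld length L_w = 16 in. Treat welds as unit-width lines.
Polar moment about centroid: J = 2[d³/12 + d(b/2)²] = 2[8³/12 + 8×2²] = 149.3 in³.
Direct shear f_v = P/L_w = 39.9 / 16 = 2.494 kip/in (vertical).
Torsion M = P·e = 39.9 × 4.5 = 179.55 kip·in.
Critical point at (x, y) = (2, 4) from centroid. f_tx = M·y/J = 4.809 kip/in; f_ty = M·x/J = 2.405 kip/in.
Resultant f_max = √[f_tx² + (f_v + f_ty)²] = √[4.809² + (2.494 + 2.405)²] = 6.865 kip/in.
Capacity per unit length: r_n/Ω = (1/2.0) × 0.6 × 100 × (0.707 × 0.5) = 10.6 kip/in.
6.865 ≤ 10.6 → adequate.

f_max ≈ 6.86 kip/in; adequate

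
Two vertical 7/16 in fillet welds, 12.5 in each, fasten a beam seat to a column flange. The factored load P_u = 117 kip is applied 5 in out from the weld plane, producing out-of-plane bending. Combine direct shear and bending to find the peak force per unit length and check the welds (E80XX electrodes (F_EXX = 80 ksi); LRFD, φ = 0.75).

L_w = 2 × 12.5 = 25 in; section modulus (unit throat) S = 2 × L²/6 = 52.08 in².
Direct shear f_v = P/L_w = 117/25 = 4.68 kip/in.
Moment M = P × e = 117 × 5 = 585 kip·in; bending f_b = M/S = 11.23 kip/in.
f_max = √(f_v² + f_b²) = √(4.68² + 11.23²) = 12.17 kip/in.
φr_n = 0.75 × 0.6 × 80 × (0.707 × 0.4375) = 11.14 kip/in → NOT adequate.

f_max ≈ 12.2 kip/in; NOT adequate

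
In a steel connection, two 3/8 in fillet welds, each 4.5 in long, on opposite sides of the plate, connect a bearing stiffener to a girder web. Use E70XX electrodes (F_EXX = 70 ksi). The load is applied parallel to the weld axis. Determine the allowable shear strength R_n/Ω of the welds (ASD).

Effective throat t_e = 0.707 × 0.375 = 0.2651 in.
Total length L = 9 in; A_we = 0.2651 × 9 = 2.386 in².
F_nw = 0.6 F_EXX = 0.6 × 70 = 42 ksi.
R_n = 42 × 2.386 = 100.2 kip; R_n/Ω = 100.2/2.0 = 50.11 kip.

R_n/Ω ≈ 50.1 kip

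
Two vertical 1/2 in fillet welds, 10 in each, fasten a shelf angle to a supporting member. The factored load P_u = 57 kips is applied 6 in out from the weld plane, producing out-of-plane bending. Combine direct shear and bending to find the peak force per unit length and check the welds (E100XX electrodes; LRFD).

f_max ≈ 10.6 kip/in; adequate

E100XX → F_EXX = 100 ksi.
L_w = 2 × 10 = 20 in; section modulus (unit throat) S = 2 × L²/6 = 33.33 in².
Direct shear f_v = P/L_w = 57/20 = 2.85 kip/in.
Moment M = P × e = 57 × 6 = 342 kip·in; bending f_b = M/S = 10.26 kip/in.
f_max = √(f_v² + f_b²) = √(2.85² + 10.26²) = 10.65 kip/in.
φr_n = 0.75 × 0.6 × 100 × (0.707 × 0.5) = 15.91 kip/in → adequate.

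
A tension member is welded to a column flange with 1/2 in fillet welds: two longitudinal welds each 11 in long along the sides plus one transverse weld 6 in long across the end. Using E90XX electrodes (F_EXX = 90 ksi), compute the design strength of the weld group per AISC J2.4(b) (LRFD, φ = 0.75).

t_e = 0.707 × 0.5 = 0.3535 in.
R_nwl = 0.6 × 90 × 0.3535 × 22 = 420 kip (longitudinal, 2 welds).
R_nwt = 0.6 × 90 × 0.3535 × 6 = 114.5 kip (transverse, base value).
(i) R_nwl + R_nwt = 534.5 kip; (ii) 0.85 R_nwl + 1.5 R_nwt = 528.8 kip.
R_n = max = 534.5 kip [governs: (i)]; φR_n = 400.9 kip.

φR_n ≈ 401 kip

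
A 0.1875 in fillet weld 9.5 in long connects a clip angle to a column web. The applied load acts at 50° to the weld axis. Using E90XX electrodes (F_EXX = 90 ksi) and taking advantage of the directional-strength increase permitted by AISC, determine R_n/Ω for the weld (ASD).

t_e = 0.707 × 0.1875 = 0.1326 in; A_we = 0.1326 × 9.5 = 1.259 in².
Directional factor: 1.0 + 0.5 sin^1.5(50°) = 1.335.
F_nw = 0.6 × 90 × 1.335 = 72.1 ksi.
R_n/Ω = (72.1 × 1.259) / 2.0 = 45.4 kips.

R_n/Ω ≈ 45.4 kips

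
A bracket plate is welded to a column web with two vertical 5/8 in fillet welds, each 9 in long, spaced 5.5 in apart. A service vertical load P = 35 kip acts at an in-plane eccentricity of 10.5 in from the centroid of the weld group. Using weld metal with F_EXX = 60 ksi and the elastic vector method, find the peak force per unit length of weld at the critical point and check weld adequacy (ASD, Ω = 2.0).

f_max ≈ 8.7 kip/in; NOT adequate

Total weld length L_w = 18 in. Treat welds as unit-width lines.
Polar moment about centroid: J = 2[d³/12 + d(b/2)²] = 2[9³/12 + 9×2.75²] = 257.6 in³.
Direct shear f_v = P/L_w = 35 / 18 = 1.944 kip/in (vertical).
Torsion M = P·e = 35 × 10.5 = 367.5 kip·in.
Critical point at (x, y) = (2.75, 4.5) from centroid. f_tx = M·y/J = 6.419 kip/in; f_ty = M·x/J = 3.923 kip/in.
Resultant f_max = √[f_tx² + (f_v + f_ty)²] = √[6.419² + (1.944 + 3.923)²] = 8.697 kip/in.
Capacity per unit length: r_n/Ω = (1/2.0) × 0.6 × 60 × (0.707 × 0.625) = 7.954 kip/in.
8.697 > 7.954 → NOT adequate.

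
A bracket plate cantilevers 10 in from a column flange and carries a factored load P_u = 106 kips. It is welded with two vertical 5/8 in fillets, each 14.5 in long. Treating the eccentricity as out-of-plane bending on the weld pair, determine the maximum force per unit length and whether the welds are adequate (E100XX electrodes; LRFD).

E100XX → F_EXX = 100 ksi.
L_w = 2 × 14.5 = 29 in; section modulus (unit throat) S = 2 × L²/6 = 70.08 in².
Direct shear f_v = P/L_w = 106/29 = 3.655 kip/in.
Moment M = P × e = 106 × 10 = 1060 kip·in; bending f_b = M/S = 15.12 kip/in.
f_max = √(f_v² + f_b²) = √(3.655² + 15.12²) = 15.56 kip/in.
φr_n = 0.75 × 0.6 × 100 × (0.707 × 0.625) = 19.88 kip/in → adequate.

f_max ≈ 15.6 kip/in; adequate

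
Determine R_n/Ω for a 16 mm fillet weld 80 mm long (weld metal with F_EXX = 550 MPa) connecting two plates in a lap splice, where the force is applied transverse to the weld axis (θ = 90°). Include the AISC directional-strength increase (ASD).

t_e = 0.707 × 16 = 11.31 mm; A_we = 11.31 × 80 = 905 mm².
Directional factor: 1.0 + 0.5 sin^1.5(90°) = 1.5.
F_nw = 0.6 × 550 × 1.5 = 495 MPa.
R_n/Ω = (495 × 905) / 2.0 × 10⁻³ = 224 kN.

R_n/Ω ≈ 224 kN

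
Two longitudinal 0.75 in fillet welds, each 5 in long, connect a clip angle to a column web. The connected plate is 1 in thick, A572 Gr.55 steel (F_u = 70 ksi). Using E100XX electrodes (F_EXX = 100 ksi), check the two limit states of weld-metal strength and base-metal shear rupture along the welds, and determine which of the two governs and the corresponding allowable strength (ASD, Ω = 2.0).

t_e = 0.707 × 0.75 = 0.5302 in; L = 10 in.
Weld metal: R_n/Ω = (1/2.0) × 0.6 × 100 × 0.5302 × 10 = 159.1 kips.
Base metal (shear rupture): R_n/Ω = (1/2.0) × 0.6 × 70 × 1 × 10 = 210 kips.
Governing: weld metal.

R_n/Ω ≈ 159 kips (weld metal governs)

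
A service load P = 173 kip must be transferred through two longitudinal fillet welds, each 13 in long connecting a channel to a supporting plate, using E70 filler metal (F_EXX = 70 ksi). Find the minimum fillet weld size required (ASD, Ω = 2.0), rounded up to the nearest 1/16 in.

Total weld length L = 26 in.
Required throat t_e = P × Ω / (0.6 F_EXX × L) = 173 × 2.0 / (0.6 × 70 × 26) = 0.3168 in.
Required leg w = t_e / 0.707 = 0.4482 in → use 1/2 in.

w = 1/2 in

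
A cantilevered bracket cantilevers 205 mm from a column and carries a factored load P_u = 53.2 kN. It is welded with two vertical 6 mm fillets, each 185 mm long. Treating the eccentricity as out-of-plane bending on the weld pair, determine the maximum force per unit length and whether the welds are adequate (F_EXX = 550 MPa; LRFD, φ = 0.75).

f_max ≈ 967 N/mm; adequate

L_w = 2 × 185 = 370 mm; section modulus (unit throat) S = 2 × L²/6 = 11410 mm².
Direct shear f_v = P/L_w = 53.2×10³/370 = 143.8 N/mm.
Moment M = P × e = 53.2×10³ × 205 = 10906000 N·mm; bending f_b = M/S = 956 N/mm.
f_max = √(f_v² + f_b²) = √(143.8² + 956²) = 966.7 N/mm.
φr_n = 0.75 × 0.6 × 550 × (0.707 × 6) = 1050 N/mm → adequate.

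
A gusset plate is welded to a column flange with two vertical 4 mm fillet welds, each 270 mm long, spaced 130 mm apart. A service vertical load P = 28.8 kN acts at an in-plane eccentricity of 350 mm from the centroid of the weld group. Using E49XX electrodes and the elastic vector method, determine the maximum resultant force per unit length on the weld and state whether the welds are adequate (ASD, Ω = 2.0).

E49XX → F_EXX = 490 MPa.
Total weld length L_w = 540 mm. Treat welds as unit-width lines.
Polar moment about centroid: J = 2[d³/12 + d(b/2)²] = 2[270³/12 + 270×65²] = 5562000 mm³.
Direct shear f_v = P/L_w = 28.8×10³ / 540 = 53.33 N/mm (vertical).
Torsion M = P·e = 28.8×10³ × 350 = 10080000 N·mm.
Critical point at (x, y) = (65, 135) from centroid. f_tx = M·y/J = 244.7 N/mm; f_ty = M·x/J = 117.8 N/mm.
Resultant f_max = √[f_tx² + (f_v + f_ty)²] = √[244.7² + (53.33 + 117.8)²] = 298.6 N/mm.
Capacity per unit length: r_n/Ω = (1/2.0) × 0.6 × 490 × (0.707 × 4) = 415.7 N/mm.
298.6 ≤ 415.7 → adequate.

f_max ≈ 299 N/mm; adequate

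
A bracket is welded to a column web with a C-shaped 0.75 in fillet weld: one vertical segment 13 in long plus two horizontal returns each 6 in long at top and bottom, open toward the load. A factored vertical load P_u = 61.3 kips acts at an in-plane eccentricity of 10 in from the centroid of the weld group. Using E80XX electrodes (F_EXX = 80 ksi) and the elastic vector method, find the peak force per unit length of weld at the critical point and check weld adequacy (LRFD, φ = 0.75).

f_max ≈ 7.89 kip/in; adequate

Total weld length L_w = 25 in. Treat welds as unit-width lines.
Centroid: x̄ = 2×6×3 / 25 = 1.44 in from the vertical weld.
Polar moment about centroid: J = I_x + I_y = [13³/12 + 2×6×6.5²] + [13×1.44² + 2(6³/12 + 6×1.56²)] = 782.2 in³.
Direct shear f_v = P/L_w = 61.3 / 25 = 2.452 kip/in (vertical).
Torsion M = P·e = 61.3 × 10 = 613 kip·in.
Critical point at (x, y) = (4.56, 6.5) from centroid. f_tx = M·y/J = 5.094 kip/in; f_ty = M·x/J = 3.573 kip/in.
Resultant f_max = √[f_tx² + (f_v + f_ty)²] = √[5.094² + (2.452 + 3.573)²] = 7.89 kip/in.
Capacity per unit length: φr_n = 0.75 × 0.6 × 80 × (0.707 × 0.75) = 19.09 kip/in.
7.89 ≤ 19.09 → adequate.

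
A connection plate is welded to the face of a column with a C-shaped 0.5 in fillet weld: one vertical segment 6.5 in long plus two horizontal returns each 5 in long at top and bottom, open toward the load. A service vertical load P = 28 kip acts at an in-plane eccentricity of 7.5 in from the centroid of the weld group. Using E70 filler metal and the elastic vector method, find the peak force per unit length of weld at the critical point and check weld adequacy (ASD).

f_max ≈ 7.09 kip/in; adequate

E70XX → F_EXX = 70 ksi.
Total weld length L_w = 16.5 in. Treat welds as unit-width lines.
Centroid: x̄ = 2×5×2.5 / 16.5 = 1.515 in from the vertical weld.
Polar moment about centroid: J = I_x + I_y = [6.5³/12 + 2×5×3.25²] + [6.5×1.515² + 2(5³/12 + 5×0.9848²)] = 174 in³.
Direct shear f_v = P/L_w = 28 / 16.5 = 1.697 kip/in (vertical).
Torsion M = P·e = 28 × 7.5 = 210 kip·in.
Critical point at (x, y) = (3.485, 3.25) from centroid. f_tx = M·y/J = 3.923 kip/in; f_ty = M·x/J = 4.207 kip/in.
Resultant f_max = √[f_tx² + (f_v + f_ty)²] = √[3.923² + (1.697 + 4.207)²] = 7.088 kip/in.
Capacity per unit length: r_n/Ω = (1/2.0) × 0.6 × 70 × (0.707 × 0.5) = 7.423 kip/in.
7.088 ≤ 7.423 → adequate.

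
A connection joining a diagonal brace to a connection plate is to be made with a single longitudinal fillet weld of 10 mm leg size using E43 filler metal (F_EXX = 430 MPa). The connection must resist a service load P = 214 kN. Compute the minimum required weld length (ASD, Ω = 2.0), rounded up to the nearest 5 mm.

L = 235 mm

Throat t_e = 0.707 × 10 = 7.07 mm.
r_n/Ω = (0.6 × 430 × 7.07) / 2.0 = 912 N/mm = 0.912 kN/mm.
L_req = P / (r_n/Ω) = 214 / 0.912 = 234.6 mm total.
Round up → use L = 235 mm.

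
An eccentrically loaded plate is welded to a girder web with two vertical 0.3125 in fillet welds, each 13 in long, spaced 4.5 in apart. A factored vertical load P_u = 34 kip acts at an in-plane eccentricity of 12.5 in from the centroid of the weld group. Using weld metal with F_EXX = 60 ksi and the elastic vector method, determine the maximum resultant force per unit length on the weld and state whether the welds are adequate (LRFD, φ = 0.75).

Total weld length L_w = 26 in. Treat welds as unit-width lines.
Polar moment about centroid: J = 2[d³/12 + d(b/2)²] = 2[13³/12 + 13×2.25²] = 497.8 in³.
Direct shear f_v = P/L_w = 34 / 26 = 1.308 kip/in (vertical).
Torsion M = P·e = 34 × 12.5 = 425 kip·in.
Critical point at (x, y) = (2.25, 6.5) from centroid. f_tx = M·y/J = 5.55 kip/in; f_ty = M·x/J = 1.921 kip/in.
Resultant f_max = √[f_tx² + (f_v + f_ty)²] = √[5.55² + (1.308 + 1.921)²] = 6.42 kip/in.
Capacity per unit length: φr_n = 0.75 × 0.6 × 60 × (0.707 × 0.3125) = 5.965 kip/in.
6.42 > 5.965 → NOT adequate.

f_max ≈ 6.42 kip/in; NOT adequate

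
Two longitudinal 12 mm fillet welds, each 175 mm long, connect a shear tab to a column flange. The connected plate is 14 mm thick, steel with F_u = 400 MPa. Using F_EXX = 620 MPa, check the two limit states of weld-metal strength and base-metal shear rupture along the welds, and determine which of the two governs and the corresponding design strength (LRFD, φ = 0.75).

φR_n ≈ 828 kN (weld metal governs)

t_e = 0.707 × 12 = 8.484 mm; L = 350 mm.
Weld metal: φR_n = 0.75 × 0.6 × 620 × 8.484 × 350 × 10⁻³ = 828.5 kN.
Base metal (shear rupture): φR_n = 0.75 × 0.6 × 400 × 14 × 350 × 10⁻³ = 882 kN.
Governing: weld metal.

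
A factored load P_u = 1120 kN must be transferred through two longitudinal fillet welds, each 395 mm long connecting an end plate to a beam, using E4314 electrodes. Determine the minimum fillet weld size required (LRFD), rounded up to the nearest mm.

E43XX → F_EXX = 430 MPa.
Total weld length L = 790 mm.
Required throat t_e = P_u / (φ × 0.6 F_EXX × L) = 1120 / (0.75 × 0.6 × 430 × 790 × 10⁻³) = 7.327 mm.
Required leg w = t_e / 0.707 = 10.36 mm → use 11 mm.

w = 11 mm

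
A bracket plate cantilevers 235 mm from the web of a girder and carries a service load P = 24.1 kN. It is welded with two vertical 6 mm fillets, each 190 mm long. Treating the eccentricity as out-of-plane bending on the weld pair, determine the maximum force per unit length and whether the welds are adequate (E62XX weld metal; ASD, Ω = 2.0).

f_max ≈ 475 N/mm; adequate

E62XX → F_EXX = 620 MPa.
L_w = 2 × 190 = 380 mm; section modulus (unit throat) S = 2 × L²/6 = 12030 mm².
Direct shear f_v = P/L_w = 24.1×10³/380 = 63.42 N/mm.
Moment M = P × e = 24.1×10³ × 235 = 5663500 N·mm; bending f_b = M/S = 470.7 N/mm.
f_max = √(f_v² + f_b²) = √(63.42² + 470.7²) = 474.9 N/mm.
r_n/Ω = (1/2.0) × 0.6 × 620 × (0.707 × 6) = 789 N/mm → adequate.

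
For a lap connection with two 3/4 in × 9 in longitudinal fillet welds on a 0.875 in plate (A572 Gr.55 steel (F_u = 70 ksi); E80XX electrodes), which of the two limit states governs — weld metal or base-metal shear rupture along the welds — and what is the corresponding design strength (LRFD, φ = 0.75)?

E80XX → F_EXX = 80 ksi.
t_e = 0.707 × 0.75 = 0.5302 in; L = 18 in.
Weld metal: φR_n = 0.75 × 0.6 × 80 × 0.5302 × 18 = 343.6 kips.
Base metal (shear rupture): φR_n = 0.75 × 0.6 × 70 × 0.875 × 18 = 496.1 kips.
Governing: weld metal.

φR_n ≈ 344 kips (weld metal governs)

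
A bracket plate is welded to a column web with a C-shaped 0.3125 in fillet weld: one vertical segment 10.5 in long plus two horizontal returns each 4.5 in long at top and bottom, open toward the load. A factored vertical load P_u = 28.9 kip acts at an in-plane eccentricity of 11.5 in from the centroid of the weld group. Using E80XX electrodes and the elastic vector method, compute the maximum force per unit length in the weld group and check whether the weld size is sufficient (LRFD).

f_max ≈ 6.38 kip/in; adequate

E80XX → F_EXX = 80 ksi.
Total weld length L_w = 19.5 in. Treat welds as unit-width lines.
Centroid: x̄ = 2×4.5×2.25 / 19.5 = 1.038 in from the vertical weld.
Polar moment about centroid: J = I_x + I_y = [10.5³/12 + 2×4.5×5.25²] + [10.5×1.038² + 2(4.5³/12 + 4.5×1.212²)] = 384.3 in³.
Direct shear f_v = P/L_w = 28.9 / 19.5 = 1.482 kip/in (vertical).
Torsion M = P·e = 28.9 × 11.5 = 332.35 kip·in.
Critical point at (x, y) = (3.462, 5.25) from centroid. f_tx = M·y/J = 4.541 kip/in; f_ty = M·x/J = 2.994 kip/in.
Resultant f_max = √[f_tx² + (f_v + f_ty)²] = √[4.541² + (1.482 + 2.994)²] = 6.376 kip/in.
Capacity per unit length: φr_n = 0.75 × 0.6 × 80 × (0.707 × 0.3125) = 7.954 kip/in.
6.376 ≤ 7.954 → adequate.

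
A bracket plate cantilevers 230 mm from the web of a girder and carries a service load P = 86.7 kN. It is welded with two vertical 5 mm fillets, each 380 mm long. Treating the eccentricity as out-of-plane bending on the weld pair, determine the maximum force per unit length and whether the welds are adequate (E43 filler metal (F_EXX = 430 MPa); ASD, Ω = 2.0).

L_w = 2 × 380 = 760 mm; section modulus (unit throat) S = 2 × L²/6 = 48130 mm².
Direct shear f_v = P/L_w = 86.7×10³/760 = 114.1 N/mm.
Moment M = P × e = 86.7×10³ × 230 = 19941000 N·mm; bending f_b = M/S = 414.3 N/mm.
f_max = √(f_v² + f_b²) = √(114.1² + 414.3²) = 429.7 N/mm.
r_n/Ω = (1/2.0) × 0.6 × 430 × (0.707 × 5) = 456 N/mm → adequate.

f_max ≈ 430 N/mm; adequate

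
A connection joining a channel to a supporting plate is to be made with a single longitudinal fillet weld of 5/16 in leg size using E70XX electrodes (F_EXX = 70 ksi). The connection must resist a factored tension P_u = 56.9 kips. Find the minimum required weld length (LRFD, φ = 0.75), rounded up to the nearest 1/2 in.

Throat t_e = 0.707 × 0.3125 = 0.2209 in.
φr_n = 0.75 × 0.6 × 70 × 0.2209 = 6.96 kips/in.
L_req = P_u / φr_n = 56.9 / 6.96 = 8.176 in total.
Round up → use L = 8.5 in.

L = 8.5 in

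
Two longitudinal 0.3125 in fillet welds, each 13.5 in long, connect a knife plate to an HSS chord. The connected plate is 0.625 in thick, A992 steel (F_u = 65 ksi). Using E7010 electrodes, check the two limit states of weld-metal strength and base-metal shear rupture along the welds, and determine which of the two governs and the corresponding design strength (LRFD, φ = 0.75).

E70XX → F_EXX = 70 ksi.
t_e = 0.707 × 0.3125 = 0.2209 in; L = 27 in.
Weld metal: φR_n = 0.75 × 0.6 × 70 × 0.2209 × 27 = 187.9 kip.
Base metal (shear rupture): φR_n = 0.75 × 0.6 × 65 × 0.625 × 27 = 493.6 kip.
Governing: weld metal.

φR_n ≈ 188 kip (weld metal governs)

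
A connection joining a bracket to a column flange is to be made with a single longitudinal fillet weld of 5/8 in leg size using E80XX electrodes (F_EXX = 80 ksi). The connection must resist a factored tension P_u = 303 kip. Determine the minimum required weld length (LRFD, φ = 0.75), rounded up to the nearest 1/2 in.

Throat t_e = 0.707 × 0.625 = 0.4419 in.
φr_n = 0.75 × 0.6 × 80 × 0.4419 = 15.91 kip/in.
L_req = P_u / φr_n = 303 / 15.91 = 19.05 in total.
Round up → use L = 19.5 in.

L = 19.5 in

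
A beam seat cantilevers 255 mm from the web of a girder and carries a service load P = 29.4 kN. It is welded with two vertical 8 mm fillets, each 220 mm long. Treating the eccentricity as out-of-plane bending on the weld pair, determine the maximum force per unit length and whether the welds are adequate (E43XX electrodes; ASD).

E43XX → F_EXX = 430 MPa.
L_w = 2 × 220 = 440 mm; section modulus (unit throat) S = 2 × L²/6 = 16130 mm².
Direct shear f_v = P/L_w = 29.4×10³/440 = 66.82 N/mm.
Moment M = P × e = 29.4×10³ × 255 = 7497000 N·mm; bending f_b = M/S = 464.7 N/mm.
f_max = √(f_v² + f_b²) = √(66.82² + 464.7²) = 469.5 N/mm.
r_n/Ω = (1/2.0) × 0.6 × 430 × (0.707 × 8) = 729.6 N/mm → adequate.

f_max ≈ 469 N/mm; adequate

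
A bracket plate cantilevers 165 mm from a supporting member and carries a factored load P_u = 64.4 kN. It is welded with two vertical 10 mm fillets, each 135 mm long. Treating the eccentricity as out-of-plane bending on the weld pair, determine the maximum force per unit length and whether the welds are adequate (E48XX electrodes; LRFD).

f_max ≈ 1770 N/mm; NOT adequate

E48XX → F_EXX = 480 MPa.
L_w = 2 × 135 = 270 mm; section modulus (unit throat) S = 2 × L²/6 = 6075 mm².
Direct shear f_v = P/L_w = 64.4×10³/270 = 238.5 N/mm.
Moment M = P × e = 64.4×10³ × 165 = 10626000 N·mm; bending f_b = M/S = 1749 N/mm.
f_max = √(f_v² + f_b²) = √(238.5² + 1749²) = 1765 N/mm.
φr_n = 0.75 × 0.6 × 480 × (0.707 × 10) = 1527 N/mm → NOT adequate.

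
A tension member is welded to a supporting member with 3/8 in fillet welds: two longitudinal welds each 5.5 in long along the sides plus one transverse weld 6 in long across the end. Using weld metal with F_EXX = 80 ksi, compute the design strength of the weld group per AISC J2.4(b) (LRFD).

t_e = 0.707 × 0.375 = 0.2651 in.
R_nwl = 0.6 × 80 × 0.2651 × 11 = 140 kips (longitudinal, 2 welds).
R_nwt = 0.6 × 80 × 0.2651 × 6 = 76.36 kips (transverse, base value).
(i) R_nwl + R_nwt = 216.3 kips; (ii) 0.85 R_nwl + 1.5 R_nwt = 233.5 kips.
R_n = max = 233.5 kips [governs: (ii)]; φR_n = 175.1 kips.

φR_n ≈ 175 kips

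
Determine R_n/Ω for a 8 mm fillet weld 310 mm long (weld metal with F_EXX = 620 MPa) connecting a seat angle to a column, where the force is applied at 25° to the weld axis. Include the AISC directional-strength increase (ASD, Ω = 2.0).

R_n/Ω ≈ 371 kN

t_e = 0.707 × 8 = 5.656 mm; A_we = 5.656 × 310 = 1753 mm².
Directional factor: 1.0 + 0.5 sin^1.5(25°) = 1.137.
F_nw = 0.6 × 620 × 1.137 = 423.1 MPa.
R_n/Ω = (423.1 × 1753) / 2.0 × 10⁻³ = 370.9 kN.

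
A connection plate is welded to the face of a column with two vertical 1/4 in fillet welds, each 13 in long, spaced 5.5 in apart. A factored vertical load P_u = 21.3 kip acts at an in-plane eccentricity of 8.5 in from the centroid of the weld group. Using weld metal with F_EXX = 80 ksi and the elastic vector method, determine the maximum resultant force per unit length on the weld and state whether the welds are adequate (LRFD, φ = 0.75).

Total weld length L_w = 26 in. Treat welds as unit-width lines.
Polar moment about centroid: J = 2[d³/12 + d(b/2)²] = 2[13³/12 + 13×2.75²] = 562.8 in³.
Direct shear f_v = P/L_w = 21.3 / 26 = 0.8192 kip/in (vertical).
Torsion M = P·e = 21.3 × 8.5 = 181.05 kip·in.
Critical point at (x, y) = (2.75, 6.5) from centroid. f_tx = M·y/J = 2.091 kip/in; f_ty = M·x/J = 0.8847 kip/in.
Resultant f_max = √[f_tx² + (f_v + f_ty)²] = √[2.091² + (0.8192 + 0.8847)²] = 2.697 kip/in.
Capacity per unit length: φr_n = 0.75 × 0.6 × 80 × (0.707 × 0.25) = 6.363 kip/in.
2.697 ≤ 6.363 → adequate.

f_max ≈ 2.7 kip/in; adequate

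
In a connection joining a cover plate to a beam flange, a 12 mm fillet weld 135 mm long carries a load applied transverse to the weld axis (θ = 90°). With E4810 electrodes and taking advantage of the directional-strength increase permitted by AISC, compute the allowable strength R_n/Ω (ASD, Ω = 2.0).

R_n/Ω ≈ 247 kN

E48XX → F_EXX = 480 MPa.
t_e = 0.707 × 12 = 8.484 mm; A_we = 8.484 × 135 = 1145 mm².
Directional factor: 1.0 + 0.5 sin^1.5(90°) = 1.5.
F_nw = 0.6 × 480 × 1.5 = 432 MPa.
R_n/Ω = (432 × 1145) / 2.0 × 10⁻³ = 247.4 kN.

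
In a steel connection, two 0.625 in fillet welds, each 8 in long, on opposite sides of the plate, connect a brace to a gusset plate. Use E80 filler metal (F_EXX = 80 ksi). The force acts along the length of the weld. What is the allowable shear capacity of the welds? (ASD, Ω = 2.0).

Effective throat t_e = 0.707 × 0.625 = 0.4419 in.
Total length L = 16 in; A_we = 0.4419 × 16 = 7.07 in².
F_nw = 0.6 F_EXX = 0.6 × 80 = 48 ksi.
R_n = 48 × 7.07 = 339.4 kip; R_n/Ω = 339.4/2.0 = 169.7 kip.

R_n/Ω ≈ 170 kip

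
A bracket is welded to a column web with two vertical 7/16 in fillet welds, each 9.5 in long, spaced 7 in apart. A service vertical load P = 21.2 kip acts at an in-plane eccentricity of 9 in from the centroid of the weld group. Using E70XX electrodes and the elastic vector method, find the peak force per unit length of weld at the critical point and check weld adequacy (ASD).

E70XX → F_EXX = 70 ksi.
Total weld length L_w = 19 in. Treat welds as unit-width lines.
Polar moment about centroid: J = 2[d³/12 + d(b/2)²] = 2[9.5³/12 + 9.5×3.5²] = 375.6 in³.
Direct shear f_v = P/L_w = 21.2 / 19 = 1.116 kip/in (vertical).
Torsion M = P·e = 21.2 × 9 = 190.8 kip·in.
Critical point at (x, y) = (3.5, 4.75) from centroid. f_tx = M·y/J = 2.413 kip/in; f_ty = M·x/J = 1.778 kip/in.
Resultant f_max = √[f_tx² + (f_v + f_ty)²] = √[2.413² + (1.116 + 1.778)²] = 3.767 kip/in.
Capacity per unit length: r_n/Ω = (1/2.0) × 0.6 × 70 × (0.707 × 0.4375) = 6.496 kip/in.
3.767 ≤ 6.496 → adequate.

f_max ≈ 3.77 kip/in; adequate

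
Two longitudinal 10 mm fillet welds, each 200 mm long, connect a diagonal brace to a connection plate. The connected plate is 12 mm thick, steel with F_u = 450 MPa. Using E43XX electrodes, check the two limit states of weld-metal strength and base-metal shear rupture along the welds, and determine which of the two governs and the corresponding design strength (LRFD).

φR_n ≈ 547 kN (weld metal governs)

E43XX → F_EXX = 430 MPa.
t_e = 0.707 × 10 = 7.07 mm; L = 400 mm.
Weld metal: φR_n = 0.75 × 0.6 × 430 × 7.07 × 400 × 10⁻³ = 547.2 kN.
Base metal (shear rupture): φR_n = 0.75 × 0.6 × 450 × 12 × 400 × 10⁻³ = 972 kN.
Governing: weld metal.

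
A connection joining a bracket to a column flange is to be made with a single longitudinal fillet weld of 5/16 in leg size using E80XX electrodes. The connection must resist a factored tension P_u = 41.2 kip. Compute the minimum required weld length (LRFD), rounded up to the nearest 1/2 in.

E80XX → F_EXX = 80 ksi.
Throat t_e = 0.707 × 0.3125 = 0.2209 in.
φr_n = 0.75 × 0.6 × 80 × 0.2209 = 7.954 kip/in.
L_req = P_u / φr_n = 41.2 / 7.954 = 5.18 in total.
Round up → use L = 5.5 in.

L = 5.5 in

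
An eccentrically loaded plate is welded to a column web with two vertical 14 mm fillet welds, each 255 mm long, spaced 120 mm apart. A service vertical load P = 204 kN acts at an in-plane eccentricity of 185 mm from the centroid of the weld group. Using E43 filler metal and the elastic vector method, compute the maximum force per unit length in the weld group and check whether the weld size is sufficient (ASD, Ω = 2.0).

f_max ≈ 1380 N/mm; NOT adequate

E43XX → F_EXX = 430 MPa.
Total weld length L_w = 510 mm. Treat welds as unit-width lines.
Polar moment about centroid: J = 2[d³/12 + d(b/2)²] = 2[255³/12 + 255×60²] = 4600000 mm³.
Direct shear f_v = P/L_w = 204×10³ / 510 = 400 N/mm (vertical).
Torsion M = P·e = 204×10³ × 185 = 37740000 N·mm.
Critical point at (x, y) = (60, 127.5) from centroid. f_tx = M·y/J = 1046 N/mm; f_ty = M·x/J = 492.3 N/mm.
Resultant f_max = √[f_tx² + (f_v + f_ty)²] = √[1046² + (400 + 492.3)²] = 1375 N/mm.
Capacity per unit length: r_n/Ω = (1/2.0) × 0.6 × 430 × (0.707 × 14) = 1277 N/mm.
1375 > 1277 → NOT adequate.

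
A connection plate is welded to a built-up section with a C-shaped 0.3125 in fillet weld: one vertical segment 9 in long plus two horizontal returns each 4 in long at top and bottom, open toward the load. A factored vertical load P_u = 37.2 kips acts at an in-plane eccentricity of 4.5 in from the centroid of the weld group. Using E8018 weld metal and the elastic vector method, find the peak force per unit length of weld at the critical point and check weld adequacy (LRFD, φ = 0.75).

E80XX → F_EXX = 80 ksi.
Total weld length L_w = 17 in. Treat welds as unit-width lines.
Centroid: x̄ = 2×4×2 / 17 = 0.9412 in from the vertical weld.
Polar moment about centroid: J = I_x + I_y = [9³/12 + 2×4×4.5²] + [9×0.9412² + 2(4³/12 + 4×1.059²)] = 250.4 in³.
Direct shear f_v = P/L_w = 37.2 / 17 = 2.188 kip/in (vertical).
Torsion M = P·e = 37.2 × 4.5 = 167.4 kip·in.
Critical point at (x, y) = (3.059, 4.5) from centroid. f_tx = M·y/J = 3.009 kip/in; f_ty = M·x/J = 2.045 kip/in.
Resultant f_max = √[f_tx² + (f_v + f_ty)²] = √[3.009² + (2.188 + 2.045)²] = 5.194 kip/in.
Capacity per unit length: φr_n = 0.75 × 0.6 × 80 × (0.707 × 0.3125) = 7.954 kip/in.
5.194 ≤ 7.954 → adequate.

f_max ≈ 5.19 kip/in; adequate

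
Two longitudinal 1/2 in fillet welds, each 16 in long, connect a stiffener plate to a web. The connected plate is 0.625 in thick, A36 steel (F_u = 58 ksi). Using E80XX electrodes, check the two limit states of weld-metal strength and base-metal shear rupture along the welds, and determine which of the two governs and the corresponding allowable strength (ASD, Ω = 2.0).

E80XX → F_EXX = 80 ksi.
t_e = 0.707 × 0.5 = 0.3535 in; L = 32 in.
Weld metal: R_n/Ω = (1/2.0) × 0.6 × 80 × 0.3535 × 32 = 271.5 kips.
Base metal (shear rupture): R_n/Ω = (1/2.0) × 0.6 × 58 × 0.625 × 32 = 348 kips.
Governing: weld metal.

R_n/Ω ≈ 271 kips (weld metal governs)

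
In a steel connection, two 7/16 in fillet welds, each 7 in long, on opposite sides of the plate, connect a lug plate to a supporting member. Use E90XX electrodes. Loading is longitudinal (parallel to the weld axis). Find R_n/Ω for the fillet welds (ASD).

R_n/Ω ≈ 117 kip

E90XX → F_EXX = 90 ksi.
Effective throat t_e = 0.707 × 0.4375 = 0.3093 in.
Total length L = 14 in; A_we = 0.3093 × 14 = 4.33 in².
F_nw = 0.6 F_EXX = 0.6 × 90 = 54 ksi.
R_n = 54 × 4.33 = 233.8 kip; R_n/Ω = 233.8/2.0 = 116.9 kip.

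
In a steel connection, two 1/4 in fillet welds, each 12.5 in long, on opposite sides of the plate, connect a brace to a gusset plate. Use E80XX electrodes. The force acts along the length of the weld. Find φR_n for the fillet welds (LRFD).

E80XX → F_EXX = 80 ksi.
Effective throat t_e = 0.707 × 0.25 = 0.1767 in.
Total length L = 25 in; A_we = 0.1767 × 25 = 4.419 in².
F_nw = 0.6 F_EXX = 0.6 × 80 = 48 ksi.
φR_n = 0.75 × 48 × 4.419 = 159.1 kips.

φR_n ≈ 159 kips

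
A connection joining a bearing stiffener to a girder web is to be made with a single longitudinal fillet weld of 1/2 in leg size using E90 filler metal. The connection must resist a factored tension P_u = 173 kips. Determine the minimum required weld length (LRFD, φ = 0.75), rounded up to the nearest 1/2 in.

E90XX → F_EXX = 90 ksi.
Throat t_e = 0.707 × 0.5 = 0.3535 in.
φr_n = 0.75 × 0.6 × 90 × 0.3535 = 14.32 kips/in.
L_req = P_u / φr_n = 173 / 14.32 = 12.08 in total.
Round up → use L = 12.5 in.

L = 12.5 in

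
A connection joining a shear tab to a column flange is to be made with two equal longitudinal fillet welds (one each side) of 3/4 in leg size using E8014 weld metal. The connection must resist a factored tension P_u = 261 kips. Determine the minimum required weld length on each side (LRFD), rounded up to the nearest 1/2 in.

L = 7 in on each side

E80XX → F_EXX = 80 ksi.
Throat t_e = 0.707 × 0.75 = 0.5302 in.
φr_n = 0.75 × 0.6 × 80 × 0.5302 = 19.09 kips/in.
L_req = P_u / φr_n = 261 / 19.09 = 13.67 in total.
Per side: 13.67 / 2 = 6.836 in.
Round up → use L = 7 in on each side.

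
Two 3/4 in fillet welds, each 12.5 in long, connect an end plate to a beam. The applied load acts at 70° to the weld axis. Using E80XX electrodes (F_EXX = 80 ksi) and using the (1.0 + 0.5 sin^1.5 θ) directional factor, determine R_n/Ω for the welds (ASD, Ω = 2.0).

t_e = 0.707 × 0.75 = 0.5302 in; A_we = 0.5302 × 25 = 13.26 in².
Directional factor: 1.0 + 0.5 sin^1.5(70°) = 1.455.
F_nw = 0.6 × 80 × 1.455 = 69.86 ksi.
R_n/Ω = (69.86 × 13.26) / 2.0 = 463.1 kips.

R_n/Ω ≈ 463 kips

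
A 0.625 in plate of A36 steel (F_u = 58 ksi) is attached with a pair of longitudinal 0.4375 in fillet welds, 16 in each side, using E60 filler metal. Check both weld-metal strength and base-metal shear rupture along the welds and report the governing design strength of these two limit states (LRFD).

E60XX → F_EXX = 60 ksi.
t_e = 0.707 × 0.4375 = 0.3093 in; L = 32 in.
Weld metal: φR_n = 0.75 × 0.6 × 60 × 0.3093 × 32 = 267.2 kip.
Base metal (shear rupture): φR_n = 0.75 × 0.6 × 58 × 0.625 × 32 = 522 kip.
Governing: weld metal.

φR_n ≈ 267 kip (weld metal governs)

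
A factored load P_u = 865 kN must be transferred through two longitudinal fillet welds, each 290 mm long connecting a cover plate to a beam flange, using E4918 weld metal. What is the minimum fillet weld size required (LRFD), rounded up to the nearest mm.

w = 10 mm

E49XX → F_EXX = 490 MPa.
Total weld length L = 580 mm.
Required throat t_e = P_u / (φ × 0.6 F_EXX × L) = 865 / (0.75 × 0.6 × 490 × 580 × 10⁻³) = 6.764 mm.
Required leg w = t_e / 0.707 = 9.567 mm → use 10 mm.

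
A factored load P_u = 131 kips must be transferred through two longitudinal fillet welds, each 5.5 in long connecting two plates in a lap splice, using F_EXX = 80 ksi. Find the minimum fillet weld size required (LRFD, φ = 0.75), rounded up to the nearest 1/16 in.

w = 1/2 in

Total weld length L = 11 in.
Required throat t_e = P_u / (φ × 0.6 F_EXX × L) = 131 / (0.75 × 0.6 × 80 × 11) = 0.3308 in.
Required leg w = t_e / 0.707 = 0.4679 in → use 1/2 in.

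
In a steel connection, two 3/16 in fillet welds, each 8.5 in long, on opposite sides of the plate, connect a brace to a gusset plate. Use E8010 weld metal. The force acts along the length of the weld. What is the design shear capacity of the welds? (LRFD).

φR_n ≈ 81.1 kips

E80XX → F_EXX = 80 ksi.
Effective throat t_e = 0.707 × 0.1875 = 0.1326 in.
Total length L = 17 in; A_we = 0.1326 × 17 = 2.254 in².
F_nw = 0.6 F_EXX = 0.6 × 80 = 48 ksi.
φR_n = 0.75 × 48 × 2.254 = 81.13 kips.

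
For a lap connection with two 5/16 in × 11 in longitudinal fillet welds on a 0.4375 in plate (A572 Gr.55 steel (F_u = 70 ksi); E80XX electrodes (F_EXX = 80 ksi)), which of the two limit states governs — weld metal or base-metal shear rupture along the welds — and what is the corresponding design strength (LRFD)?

t_e = 0.707 × 0.3125 = 0.2209 in; L = 22 in.
Weld metal: φR_n = 0.75 × 0.6 × 80 × 0.2209 × 22 = 175 kips.
Base metal (shear rupture): φR_n = 0.75 × 0.6 × 70 × 0.4375 × 22 = 303.2 kips.
Governing: weld metal.

φR_n ≈ 175 kips (weld metal governs)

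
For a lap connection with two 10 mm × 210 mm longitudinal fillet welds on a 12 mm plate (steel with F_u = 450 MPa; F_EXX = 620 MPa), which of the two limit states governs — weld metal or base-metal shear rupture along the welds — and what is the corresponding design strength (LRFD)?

t_e = 0.707 × 10 = 7.07 mm; L = 420 mm.
Weld metal: φR_n = 0.75 × 0.6 × 620 × 7.07 × 420 × 10⁻³ = 828.5 kN.
Base metal (shear rupture): φR_n = 0.75 × 0.6 × 450 × 12 × 420 × 10⁻³ = 1021 kN.
Governing: weld metal.

φR_n ≈ 828 kN (weld metal governs)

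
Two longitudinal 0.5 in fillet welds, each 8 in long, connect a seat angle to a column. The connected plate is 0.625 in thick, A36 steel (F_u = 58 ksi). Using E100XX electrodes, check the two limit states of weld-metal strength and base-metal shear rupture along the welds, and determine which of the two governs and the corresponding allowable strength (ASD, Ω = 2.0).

E100XX → F_EXX = 100 ksi.
t_e = 0.707 × 0.5 = 0.3535 in; L = 16 in.
Weld metal: R_n/Ω = (1/2.0) × 0.6 × 100 × 0.3535 × 16 = 169.7 kips.
Base metal (shear rupture): R_n/Ω = (1/2.0) × 0.6 × 58 × 0.625 × 16 = 174 kips.
Governing: weld metal.

R_n/Ω ≈ 170 kips (weld metal governs)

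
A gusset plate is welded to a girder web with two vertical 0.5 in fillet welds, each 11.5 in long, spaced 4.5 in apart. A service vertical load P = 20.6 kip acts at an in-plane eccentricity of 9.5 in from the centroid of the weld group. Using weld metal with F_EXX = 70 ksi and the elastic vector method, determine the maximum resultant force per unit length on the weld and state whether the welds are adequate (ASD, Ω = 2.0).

Total weld length L_w = 23 in. Treat welds as unit-width lines.
Polar moment about centroid: J = 2[d³/12 + d(b/2)²] = 2[11.5³/12 + 11.5×2.25²] = 369.9 in³.
Direct shear f_v = P/L_w = 20.6 / 23 = 0.8957 kip/in (vertical).
Torsion M = P·e = 20.6 × 9.5 = 195.7 kip·in.
Critical point at (x, y) = (2.25, 5.75) from centroid. f_tx = M·y/J = 3.042 kip/in; f_ty = M·x/J = 1.19 kip/in.
Resultant f_max = √[f_tx² + (f_v + f_ty)²] = √[3.042² + (0.8957 + 1.19)²] = 3.688 kip/in.
Capacity per unit length: r_n/Ω = (1/2.0) × 0.6 × 70 × (0.707 × 0.5) = 7.423 kip/in.
3.688 ≤ 7.423 → adequate.

f_max ≈ 3.69 kip/in; adequate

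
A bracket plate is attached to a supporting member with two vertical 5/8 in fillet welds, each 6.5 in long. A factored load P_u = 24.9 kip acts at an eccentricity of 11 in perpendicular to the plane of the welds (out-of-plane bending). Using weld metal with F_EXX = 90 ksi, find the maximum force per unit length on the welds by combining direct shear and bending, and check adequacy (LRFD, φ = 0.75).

f_max ≈ 19.5 kip/in; NOT adequate

L_w = 2 × 6.5 = 13 in; section modulus (unit throat) S = 2 × L²/6 = 14.08 in².
Direct shear f_v = P/L_w = 24.9/13 = 1.915 kip/in.
Moment M = P × e = 24.9 × 11 = 273.9 kip·in; bending f_b = M/S = 19.45 kip/in.
f_max = √(f_v² + f_b²) = √(1.915² + 19.45²) = 19.54 kip/in.
φr_n = 0.75 × 0.6 × 90 × (0.707 × 0.625) = 17.9 kip/in → NOT adequate.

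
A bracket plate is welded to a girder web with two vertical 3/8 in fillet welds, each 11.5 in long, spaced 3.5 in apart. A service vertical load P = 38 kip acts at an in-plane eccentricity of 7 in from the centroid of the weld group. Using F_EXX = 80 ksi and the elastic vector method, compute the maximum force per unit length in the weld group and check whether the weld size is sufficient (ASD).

Total weld length L_w = 23 in. Treat welds as unit-width lines.
Polar moment about centroid: J = 2[d³/12 + d(b/2)²] = 2[11.5³/12 + 11.5×1.75²] = 323.9 in³.
Direct shear f_v = P/L_w = 38 / 23 = 1.652 kip/in (vertical).
Torsion M = P·e = 38 × 7 = 266 kip·in.
Critical point at (x, y) = (1.75, 5.75) from centroid. f_tx = M·y/J = 4.722 kip/in; f_ty = M·x/J = 1.437 kip/in.
Resultant f_max = √[f_tx² + (f_v + f_ty)²] = √[4.722² + (1.652 + 1.437)²] = 5.643 kip/in.
Capacity per unit length: r_n/Ω = (1/2.0) × 0.6 × 80 × (0.707 × 0.375) = 6.363 kip/in.
5.643 ≤ 6.363 → adequate.

f_max ≈ 5.64 kip/in; adequate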